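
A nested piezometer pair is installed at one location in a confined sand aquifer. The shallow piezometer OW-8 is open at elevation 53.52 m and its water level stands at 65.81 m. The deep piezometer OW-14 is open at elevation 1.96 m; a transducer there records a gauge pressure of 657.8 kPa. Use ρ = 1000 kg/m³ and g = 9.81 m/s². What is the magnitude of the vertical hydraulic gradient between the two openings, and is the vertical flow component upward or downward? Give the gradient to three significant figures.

|i_v| ≈ 0.0621; vertical flow is upward

Total head at OW-8: h = 65.81 m (water level in the standpipe).
Pressure head at OW-14: ψ = P/(ρg) = 657.8×1000 / (1000 × 9.81) = 67.05 m.
Total head at OW-14: h = z + ψ = 1.96 + 67.05 = 69.01 m.
Δh = h(OW-8) − h(OW-14) = 65.81 − 69.01 = -3.20 m.
Vertical separation Δz = 53.52 − 1.96 = 51.56 m.
|i_v| = |Δh| / Δz = 3.20 / 51.56 = 0.0621.
Head is higher in the deep piezometer, so vertical flow is upward (discharge condition).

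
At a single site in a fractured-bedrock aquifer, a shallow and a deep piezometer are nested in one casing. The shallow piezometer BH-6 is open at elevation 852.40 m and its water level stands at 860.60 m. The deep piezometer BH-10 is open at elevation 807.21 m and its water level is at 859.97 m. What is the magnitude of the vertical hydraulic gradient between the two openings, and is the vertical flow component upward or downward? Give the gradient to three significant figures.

Total head at BH-6: h = 860.60 m (water level in the standpipe).
Total head at BH-10: h = 859.97 m.
Δh = h(BH-6) − h(BH-10) = 860.60 − 859.97 = 0.63 m.
Vertical separation Δz = 852.40 − 807.21 = 45.19 m.
|i_v| = |Δh| / Δz = 0.63 / 45.19 = 0.0139.
Head is higher in the shallow piezometer, so vertical flow is downward (recharge condition).

|i_v| ≈ 0.0139; vertical flow is downward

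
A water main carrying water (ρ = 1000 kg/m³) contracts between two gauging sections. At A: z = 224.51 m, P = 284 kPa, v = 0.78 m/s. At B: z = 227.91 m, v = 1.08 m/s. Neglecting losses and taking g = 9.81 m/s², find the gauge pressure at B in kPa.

Pressure head at A: ψ₁ = P₁/(ρg) = 284×1000 / (1000 × 9.81) = 28.95 m.
Velocity heads: v₁²/2g = 0.78²/19.62 = 0.031 m; v₂²/2g = 1.08²/19.62 = 0.059 m.
Total head H = z₁ + ψ₁ + v₁²/2g = 224.51 + 28.95 + 0.031 = 253.49 m.
ψ₂ = H − z₂ − v₂²/2g = 253.49 − 227.91 − 0.059 = 25.52 m.
P₂ = ρgψ₂ = 1000 × 9.81 × 25.52 ≈ 250 kPa.

P₂ ≈ 250 kPa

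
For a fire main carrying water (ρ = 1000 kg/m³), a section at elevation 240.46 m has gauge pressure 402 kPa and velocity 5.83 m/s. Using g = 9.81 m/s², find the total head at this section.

h ≈ 283.17 m

Pressure head ψ = P/(ρg) = 402×1000 / (1000 × 9.81) = 40.98 m.
Velocity head = v²/(2g) = 5.83² / (2 × 9.81) = 1.732 m.
h = z + ψ + v²/(2g) = 240.46 + 40.98 + 1.732 = 283.17 m.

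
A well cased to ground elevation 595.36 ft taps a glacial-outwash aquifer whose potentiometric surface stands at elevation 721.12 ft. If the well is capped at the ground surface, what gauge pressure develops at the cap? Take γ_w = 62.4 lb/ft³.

P ≈ 54.5 psi

Head above the cap: Δh = 721.12 − 595.36 = 125.76 ft.
P = γΔh/144 = 62.4 × 125.76 / 144 = 54.5 psi.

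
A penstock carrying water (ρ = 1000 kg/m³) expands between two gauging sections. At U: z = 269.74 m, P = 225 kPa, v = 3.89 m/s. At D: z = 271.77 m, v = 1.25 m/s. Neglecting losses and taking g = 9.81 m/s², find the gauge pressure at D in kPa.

Pressure head at U: ψ₁ = P₁/(ρg) = 225×1000 / (1000 × 9.81) = 22.94 m.
Velocity heads: v₁²/2g = 3.89²/19.62 = 0.771 m; v₂²/2g = 1.25²/19.62 = 0.080 m.
Total head H = z₁ + ψ₁ + v₁²/2g = 269.74 + 22.94 + 0.771 = 293.45 m.
ψ₂ = H − z₂ − v₂²/2g = 293.45 − 271.77 − 0.080 = 21.60 m.
P₂ = ρgψ₂ = 1000 × 9.81 × 21.60 ≈ 212 kPa.

P₂ ≈ 212 kPa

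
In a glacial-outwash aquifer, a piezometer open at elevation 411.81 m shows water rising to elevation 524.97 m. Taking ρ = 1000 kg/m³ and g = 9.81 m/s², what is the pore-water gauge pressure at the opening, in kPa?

P ≈ 1110 kPa

Pressure head ψ = h − z = 524.97 − 411.81 = 113.16 m.
P = ρgψ = 1000 × 9.81 × 113.16 = 1110100 Pa ≈ 1110 kPa.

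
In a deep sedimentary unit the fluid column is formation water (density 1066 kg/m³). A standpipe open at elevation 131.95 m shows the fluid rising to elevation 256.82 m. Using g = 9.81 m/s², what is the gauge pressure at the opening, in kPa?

P ≈ 1310 kPa

Pressure head ψ = h − z = 256.82 − 131.95 = 124.87 m.
P = ρgψ = 1066 × 9.81 × 124.87 = 1305823 Pa ≈ 1310 kPa.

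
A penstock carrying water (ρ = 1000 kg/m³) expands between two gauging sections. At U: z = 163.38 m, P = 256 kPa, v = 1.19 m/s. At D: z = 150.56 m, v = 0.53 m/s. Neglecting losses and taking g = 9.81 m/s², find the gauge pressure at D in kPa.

P₂ ≈ 382 kPa

Pressure head at U: ψ₁ = P₁/(ρg) = 256×1000 / (1000 × 9.81) = 26.10 m.
Velocity heads: v₁²/2g = 1.19²/19.62 = 0.072 m; v₂²/2g = 0.53²/19.62 = 0.014 m.
Total head H = z₁ + ψ₁ + v₁²/2g = 163.38 + 26.10 + 0.072 = 189.55 m.
ψ₂ = H − z₂ − v₂²/2g = 189.55 − 150.56 − 0.014 = 38.98 m.
P₂ = ρgψ₂ = 1000 × 9.81 × 38.98 ≈ 382 kPa.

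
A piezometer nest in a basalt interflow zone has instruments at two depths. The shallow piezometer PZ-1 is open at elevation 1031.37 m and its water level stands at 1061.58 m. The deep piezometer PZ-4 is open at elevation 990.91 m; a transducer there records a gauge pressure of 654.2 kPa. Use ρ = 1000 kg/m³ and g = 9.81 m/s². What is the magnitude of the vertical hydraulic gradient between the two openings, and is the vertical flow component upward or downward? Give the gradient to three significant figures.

|i_v| ≈ 0.0984; vertical flow is downward

Total head at PZ-1: h = 1061.58 m (water level in the standpipe).
Pressure head at PZ-4: ψ = P/(ρg) = 654.2×1000 / (1000 × 9.81) = 66.69 m.
Total head at PZ-4: h = z + ψ = 990.91 + 66.69 = 1057.60 m.
Δh = h(PZ-1) − h(PZ-4) = 1061.58 − 1057.60 = 3.98 m.
Vertical separation Δz = 1031.37 − 990.91 = 40.46 m.
|i_v| = |Δh| / Δz = 3.98 / 40.46 = 0.0984.
Head is higher in the shallow piezometer, so vertical flow is downward (recharge condition).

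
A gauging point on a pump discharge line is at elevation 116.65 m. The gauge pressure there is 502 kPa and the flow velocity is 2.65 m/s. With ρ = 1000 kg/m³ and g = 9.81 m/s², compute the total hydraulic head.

h ≈ 168.18 m

Pressure head ψ = P/(ρg) = 502×1000 / (1000 × 9.81) = 51.17 m.
Velocity head = v²/(2g) = 2.65² / (2 × 9.81) = 0.358 m.
h = z + ψ + v²/(2g) = 116.65 + 51.17 + 0.358 = 168.18 m.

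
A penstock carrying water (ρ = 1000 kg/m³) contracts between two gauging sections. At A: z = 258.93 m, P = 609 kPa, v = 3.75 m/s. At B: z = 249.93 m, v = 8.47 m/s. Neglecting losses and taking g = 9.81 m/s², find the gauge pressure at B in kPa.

Pressure head at A: ψ₁ = P₁/(ρg) = 609×1000 / (1000 × 9.81) = 62.08 m.
Velocity heads: v₁²/2g = 3.75²/19.62 = 0.717 m; v₂²/2g = 8.47²/19.62 = 3.657 m.
Total head H = z₁ + ψ₁ + v₁²/2g = 258.93 + 62.08 + 0.717 = 321.73 m.
ψ₂ = H − z₂ − v₂²/2g = 321.73 − 249.93 − 3.657 = 68.14 m.
P₂ = ρgψ₂ = 1000 × 9.81 × 68.14 ≈ 668 kPa.

P₂ ≈ 668 kPa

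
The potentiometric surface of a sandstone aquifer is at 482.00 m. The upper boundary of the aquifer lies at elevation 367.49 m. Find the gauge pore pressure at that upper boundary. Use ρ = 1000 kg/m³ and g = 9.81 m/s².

P ≈ 1120 kPa

Pressure head at the aquifer top: ψ = h − z = 482.00 − 367.49 = 114.51 m.
P = ρgψ = 1000 × 9.81 × 114.51 = 1123343 Pa ≈ 1120 kPa.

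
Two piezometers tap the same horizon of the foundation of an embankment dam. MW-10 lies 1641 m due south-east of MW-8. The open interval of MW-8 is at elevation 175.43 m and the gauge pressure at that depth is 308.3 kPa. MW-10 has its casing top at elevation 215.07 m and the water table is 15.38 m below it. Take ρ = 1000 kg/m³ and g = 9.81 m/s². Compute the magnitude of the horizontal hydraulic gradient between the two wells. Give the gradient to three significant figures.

Pressure head at MW-8: ψ = P/(ρg) = 308.3×1000 / (1000 × 9.81) = 31.43 m.
Total head at MW-8: h = z + ψ = 175.43 + 31.43 = 206.86 m.
Total head at MW-10: h = 215.07 − 15.38 = 199.69 m.
Head difference: h(MW-8) − h(MW-10) = 206.86 − 199.69 = 7.17 m.
Hydraulic gradient: i = |Δh| / L = 7.17 / 1641 = 0.00437.

i ≈ 0.00437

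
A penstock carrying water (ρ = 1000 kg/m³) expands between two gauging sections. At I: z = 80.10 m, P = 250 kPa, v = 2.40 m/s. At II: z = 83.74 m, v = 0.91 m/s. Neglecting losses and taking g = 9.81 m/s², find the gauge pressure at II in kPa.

P₂ ≈ 217 kPa

Pressure head at I: ψ₁ = P₁/(ρg) = 250×1000 / (1000 × 9.81) = 25.48 m.
Velocity heads: v₁²/2g = 2.40²/19.62 = 0.294 m; v₂²/2g = 0.91²/19.62 = 0.042 m.
Total head H = z₁ + ψ₁ + v₁²/2g = 80.10 + 25.48 + 0.294 = 105.87 m.
ψ₂ = H − z₂ − v₂²/2g = 105.87 − 83.74 − 0.042 = 22.09 m.
P₂ = ρgψ₂ = 1000 × 9.81 × 22.09 ≈ 217 kPa.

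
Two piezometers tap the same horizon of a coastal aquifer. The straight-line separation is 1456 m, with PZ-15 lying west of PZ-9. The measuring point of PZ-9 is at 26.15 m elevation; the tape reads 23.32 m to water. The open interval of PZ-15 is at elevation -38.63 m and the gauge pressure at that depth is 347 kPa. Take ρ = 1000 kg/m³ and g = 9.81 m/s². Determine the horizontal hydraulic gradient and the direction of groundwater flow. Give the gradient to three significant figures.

i ≈ 0.00418; groundwater flows toward the west

Total head at PZ-9: h = 26.15 − 23.32 = 2.83 m.
Pressure head at PZ-15: ψ = P/(ρg) = 347×1000 / (1000 × 9.81) = 35.37 m.
Total head at PZ-15: h = z + ψ = -38.63 + 35.37 = -3.26 m.
Head difference: h(PZ-9) − h(PZ-15) = 2.83 − (-3.26) = 6.09 m.
Hydraulic gradient: i = |Δh| / L = 6.09 / 1456 = 0.00418.
Flow is from higher to lower head: from PZ-9 toward PZ-15, i.e. toward the west.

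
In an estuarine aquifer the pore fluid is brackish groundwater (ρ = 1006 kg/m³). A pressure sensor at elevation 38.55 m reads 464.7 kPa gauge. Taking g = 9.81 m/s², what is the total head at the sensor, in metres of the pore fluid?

h ≈ 85.64 m

ψ = P/(ρg) = 464.7×1000 / (1006 × 9.81) = 47.09 m.
h = z + ψ = 38.55 + 47.09 = 85.64 m.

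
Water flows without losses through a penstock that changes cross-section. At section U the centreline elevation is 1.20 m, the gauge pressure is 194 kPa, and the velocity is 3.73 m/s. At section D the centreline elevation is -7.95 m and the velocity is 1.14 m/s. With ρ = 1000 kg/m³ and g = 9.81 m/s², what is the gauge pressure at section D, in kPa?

P₂ ≈ 290 kPa

Pressure head at U: ψ₁ = P₁/(ρg) = 194×1000 / (1000 × 9.81) = 19.78 m.
Velocity heads: v₁²/2g = 3.73²/19.62 = 0.709 m; v₂²/2g = 1.14²/19.62 = 0.066 m.
Total head H = z₁ + ψ₁ + v₁²/2g = 1.20 + 19.78 + 0.709 = 21.69 m.
ψ₂ = H − z₂ − v₂²/2g = 21.69 − (-7.95) − 0.066 = 29.57 m.
P₂ = ρgψ₂ = 1000 × 9.81 × 29.57 ≈ 290 kPa.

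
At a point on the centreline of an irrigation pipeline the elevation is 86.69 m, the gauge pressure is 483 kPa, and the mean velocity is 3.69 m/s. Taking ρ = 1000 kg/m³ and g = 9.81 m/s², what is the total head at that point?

Pressure head ψ = P/(ρg) = 483×1000 / (1000 × 9.81) = 49.24 m.
Velocity head = v²/(2g) = 3.69² / (2 × 9.81) = 0.694 m.
h = z + ψ + v²/(2g) = 86.69 + 49.24 + 0.694 = 136.62 m.

h ≈ 136.62 m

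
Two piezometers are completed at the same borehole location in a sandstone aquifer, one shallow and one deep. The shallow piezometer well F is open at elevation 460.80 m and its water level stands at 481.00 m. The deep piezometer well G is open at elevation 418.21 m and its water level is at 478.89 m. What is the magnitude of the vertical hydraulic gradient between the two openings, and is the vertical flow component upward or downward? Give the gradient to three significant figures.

Total head at well F: h = 481.00 m (water level in the standpipe).
Total head at well G: h = 478.89 m.
Δh = h(well F) − h(well G) = 481.00 − 478.89 = 2.11 m.
Vertical separation Δz = 460.80 − 418.21 = 42.59 m.
|i_v| = |Δh| / Δz = 2.11 / 42.59 = 0.0495.
Head is higher in the shallow piezometer, so vertical flow is downward (recharge condition).

|i_v| ≈ 0.0495; vertical flow is downward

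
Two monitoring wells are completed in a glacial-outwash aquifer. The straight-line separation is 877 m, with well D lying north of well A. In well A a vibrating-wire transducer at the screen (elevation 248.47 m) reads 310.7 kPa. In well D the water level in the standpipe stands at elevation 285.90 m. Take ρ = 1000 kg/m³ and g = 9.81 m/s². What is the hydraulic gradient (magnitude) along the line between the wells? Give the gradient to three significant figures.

Pressure head at well A: ψ = P/(ρg) = 310.7×1000 / (1000 × 9.81) = 31.67 m.
Total head at well A: h = z + ψ = 248.47 + 31.67 = 280.14 m.
Total head at well D: h = 285.90 m (water level in the piezometer is the total head).
Head difference: h(well A) − h(well D) = 280.14 − 285.90 = -5.76 m.
Hydraulic gradient: i = |Δh| / L = 5.76 / 877 = 0.00657.

i ≈ 0.00657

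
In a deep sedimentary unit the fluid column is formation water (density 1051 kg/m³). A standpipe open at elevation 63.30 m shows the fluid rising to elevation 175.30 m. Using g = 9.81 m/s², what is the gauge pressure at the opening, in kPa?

P ≈ 1150 kPa

Pressure head ψ = h − z = 175.30 − 63.30 = 112.00 m.
P = ρgψ = 1051 × 9.81 × 112.00 = 1154755 Pa ≈ 1150 kPa.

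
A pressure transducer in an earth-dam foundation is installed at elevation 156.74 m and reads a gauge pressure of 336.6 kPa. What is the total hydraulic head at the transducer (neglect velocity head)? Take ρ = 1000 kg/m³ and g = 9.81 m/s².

h ≈ 191.05 m

ψ = P/(ρg) = 336.6×1000 / (1000 × 9.81) = 34.31 m.
h = z + ψ = 156.74 + 34.31 = 191.05 m.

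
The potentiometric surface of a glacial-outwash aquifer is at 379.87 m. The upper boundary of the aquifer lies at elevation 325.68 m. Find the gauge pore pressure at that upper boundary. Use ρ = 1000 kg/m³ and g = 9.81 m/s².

Pressure head at the aquifer top: ψ = h − z = 379.87 − 325.68 = 54.19 m.
P = ρgψ = 1000 × 9.81 × 54.19 = 531604 Pa ≈ 532 kPa.

P ≈ 532 kPa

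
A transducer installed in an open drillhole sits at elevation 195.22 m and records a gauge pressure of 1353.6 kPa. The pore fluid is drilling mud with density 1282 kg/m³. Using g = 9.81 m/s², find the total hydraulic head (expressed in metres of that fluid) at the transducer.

h ≈ 302.85 m

ψ = P/(ρg) = 1353.6×1000 / (1282 × 9.81) = 107.63 m.
h = z + ψ = 195.22 + 107.63 = 302.85 m.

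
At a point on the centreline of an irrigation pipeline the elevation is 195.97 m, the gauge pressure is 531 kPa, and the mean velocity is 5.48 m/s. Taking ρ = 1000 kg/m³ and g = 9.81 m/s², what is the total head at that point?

Pressure head ψ = P/(ρg) = 531×1000 / (1000 × 9.81) = 54.13 m.
Velocity head = v²/(2g) = 5.48² / (2 × 9.81) = 1.531 m.
h = z + ψ + v²/(2g) = 195.97 + 54.13 + 1.531 = 251.63 m.

h ≈ 251.63 m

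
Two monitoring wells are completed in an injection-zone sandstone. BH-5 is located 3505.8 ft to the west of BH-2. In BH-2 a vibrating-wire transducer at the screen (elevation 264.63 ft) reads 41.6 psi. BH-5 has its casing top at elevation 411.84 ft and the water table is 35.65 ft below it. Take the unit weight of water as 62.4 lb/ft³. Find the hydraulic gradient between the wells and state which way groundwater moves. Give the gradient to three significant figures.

Pressure head at BH-2: ψ = 144·P/γ = 144 × 41.6 / 62.4 = 96.00 ft.
Total head at BH-2: h = z + ψ = 264.63 + 96.00 = 360.63 ft.
Total head at BH-5: h = 411.84 − 35.65 = 376.19 ft.
Head difference: h(BH-2) − h(BH-5) = 360.63 − 376.19 = -15.56 ft.
Hydraulic gradient: i = |Δh| / L = 15.56 / 3505.8 = 0.00444.
Flow is from higher to lower head: from BH-5 toward BH-2, i.e. toward the east.

i ≈ 0.00444; groundwater flows toward the east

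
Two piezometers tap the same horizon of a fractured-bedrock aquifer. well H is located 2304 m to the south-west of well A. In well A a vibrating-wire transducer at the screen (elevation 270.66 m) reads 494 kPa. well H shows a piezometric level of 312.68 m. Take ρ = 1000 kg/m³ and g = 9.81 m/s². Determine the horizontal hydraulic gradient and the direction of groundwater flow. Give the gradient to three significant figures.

i ≈ 0.00362; groundwater flows toward the south-west

Pressure head at well A: ψ = P/(ρg) = 494×1000 / (1000 × 9.81) = 50.36 m.
Total head at well A: h = z + ψ = 270.66 + 50.36 = 321.02 m.
Total head at well H: h = 312.68 m (water level in the piezometer is the total head).
Head difference: h(well A) − h(well H) = 321.02 − 312.68 = 8.34 m.
Hydraulic gradient: i = |Δh| / L = 8.34 / 2304 = 0.00362.
Flow is from higher to lower head: from well A toward well H, i.e. toward the south-west.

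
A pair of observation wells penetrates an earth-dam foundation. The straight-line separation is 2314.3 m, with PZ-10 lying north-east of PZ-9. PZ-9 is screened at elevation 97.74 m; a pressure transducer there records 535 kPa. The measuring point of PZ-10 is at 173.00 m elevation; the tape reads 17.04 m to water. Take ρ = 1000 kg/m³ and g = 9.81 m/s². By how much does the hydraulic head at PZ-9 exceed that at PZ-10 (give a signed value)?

Pressure head at PZ-9: ψ = P/(ρg) = 535×1000 / (1000 × 9.81) = 54.54 m.
Total head at PZ-9: h = z + ψ = 97.74 + 54.54 = 152.28 m.
Total head at PZ-10: h = 173.00 − 17.04 = 155.96 m.
Head difference: h(PZ-9) − h(PZ-10) = 152.28 − 155.96 = -3.68 m.

Δh ≈ -3.68 m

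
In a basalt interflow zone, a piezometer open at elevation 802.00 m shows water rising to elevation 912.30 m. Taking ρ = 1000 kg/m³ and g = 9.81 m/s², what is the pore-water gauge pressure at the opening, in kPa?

P ≈ 1080 kPa

Pressure head ψ = h − z = 912.30 − 802.00 = 110.30 m.
P = ρgψ = 1000 × 9.81 × 110.30 = 1082043 Pa ≈ 1080 kPa.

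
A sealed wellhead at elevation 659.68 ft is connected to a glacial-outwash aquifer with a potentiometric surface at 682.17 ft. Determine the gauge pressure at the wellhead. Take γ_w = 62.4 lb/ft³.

Head above the cap: Δh = 682.17 − 659.68 = 22.49 ft.
P = γΔh/144 = 62.4 × 22.49 / 144 = 9.75 psi.

P ≈ 9.75 psi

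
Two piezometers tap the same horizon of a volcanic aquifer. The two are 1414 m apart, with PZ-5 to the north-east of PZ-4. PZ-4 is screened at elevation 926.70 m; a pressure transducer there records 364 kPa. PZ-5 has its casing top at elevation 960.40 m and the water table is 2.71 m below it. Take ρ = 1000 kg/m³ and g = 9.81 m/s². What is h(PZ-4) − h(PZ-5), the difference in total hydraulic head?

Δh ≈ 6.11 m

Pressure head at PZ-4: ψ = P/(ρg) = 364×1000 / (1000 × 9.81) = 37.10 m.
Total head at PZ-4: h = z + ψ = 926.70 + 37.10 = 963.80 m.
Total head at PZ-5: h = 960.40 − 2.71 = 957.69 m.
Head difference: h(PZ-4) − h(PZ-5) = 963.80 − 957.69 = 6.11 m.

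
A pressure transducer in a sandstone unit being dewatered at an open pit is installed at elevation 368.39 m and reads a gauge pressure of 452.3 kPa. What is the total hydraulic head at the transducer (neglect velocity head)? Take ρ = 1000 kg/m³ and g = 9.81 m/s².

h ≈ 414.50 m

ψ = P/(ρg) = 452.3×1000 / (1000 × 9.81) = 46.11 m.
h = z + ψ = 368.39 + 46.11 = 414.50 m.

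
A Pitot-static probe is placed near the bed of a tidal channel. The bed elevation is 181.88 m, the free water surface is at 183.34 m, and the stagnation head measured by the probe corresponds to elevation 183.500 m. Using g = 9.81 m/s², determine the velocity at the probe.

Near the bed, under hydrostatic conditions, the piezometric head (z + ψ) equals the free-surface elevation, 183.34 m.
Velocity head = total − piezometric = 183.500 − 183.34 = 0.160 m.
v = √(2g·h_v) = √(2 × 9.81 × 0.160) = 1.77 m/s.

v ≈ 1.77 m/s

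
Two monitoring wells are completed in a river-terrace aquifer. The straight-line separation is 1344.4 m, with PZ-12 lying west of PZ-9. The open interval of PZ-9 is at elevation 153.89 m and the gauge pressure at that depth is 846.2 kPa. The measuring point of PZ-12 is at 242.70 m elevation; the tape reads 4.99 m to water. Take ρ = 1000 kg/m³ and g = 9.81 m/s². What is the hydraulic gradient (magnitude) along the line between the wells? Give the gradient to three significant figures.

Pressure head at PZ-9: ψ = P/(ρg) = 846.2×1000 / (1000 × 9.81) = 86.26 m.
Total head at PZ-9: h = z + ψ = 153.89 + 86.26 = 240.15 m.
Total head at PZ-12: h = 242.70 − 4.99 = 237.71 m.
Head difference: h(PZ-9) − h(PZ-12) = 240.15 − 237.71 = 2.44 m.
Hydraulic gradient: i = |Δh| / L = 2.44 / 1344.4 = 0.00181.

i ≈ 0.00181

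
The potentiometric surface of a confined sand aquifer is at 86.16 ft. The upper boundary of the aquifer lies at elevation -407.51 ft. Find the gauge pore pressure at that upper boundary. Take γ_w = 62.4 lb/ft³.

Pressure head at the aquifer top: ψ = h − z = 86.16 − (-407.51) = 493.67 ft.
P = γψ/144 = 62.4 × 493.67 / 144 = 214 psi.

P ≈ 214 psi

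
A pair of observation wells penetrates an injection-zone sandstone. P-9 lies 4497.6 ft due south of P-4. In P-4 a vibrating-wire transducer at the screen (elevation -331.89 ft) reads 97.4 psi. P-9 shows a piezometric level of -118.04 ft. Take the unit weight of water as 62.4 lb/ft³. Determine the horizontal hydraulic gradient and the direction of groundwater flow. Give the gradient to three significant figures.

i ≈ 0.00243; groundwater flows toward the south

Pressure head at P-4: ψ = 144·P/γ = 144 × 97.4 / 62.4 = 224.77 ft.
Total head at P-4: h = z + ψ = -331.89 + 224.77 = -107.12 ft.
Total head at P-9: h = -118.04 ft (water level in the piezometer is the total head).
Head difference: h(P-4) − h(P-9) = -107.12 − (-118.04) = 10.92 ft.
Hydraulic gradient: i = |Δh| / L = 10.92 / 4497.6 = 0.00243.
Flow is from higher to lower head: from P-4 toward P-9, i.e. toward the south.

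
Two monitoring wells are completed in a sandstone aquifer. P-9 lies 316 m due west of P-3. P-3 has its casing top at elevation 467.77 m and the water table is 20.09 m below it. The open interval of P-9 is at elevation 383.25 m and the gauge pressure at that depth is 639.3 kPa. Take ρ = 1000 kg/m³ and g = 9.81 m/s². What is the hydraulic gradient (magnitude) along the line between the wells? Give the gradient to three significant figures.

Total head at P-3: h = 467.77 − 20.09 = 447.68 m.
Pressure head at P-9: ψ = P/(ρg) = 639.3×1000 / (1000 × 9.81) = 65.17 m.
Total head at P-9: h = z + ψ = 383.25 + 65.17 = 448.42 m.
Head difference: h(P-3) − h(P-9) = 447.68 − 448.42 = -0.74 m.
Hydraulic gradient: i = |Δh| / L = 0.74 / 316 = 0.00234.

i ≈ 0.00234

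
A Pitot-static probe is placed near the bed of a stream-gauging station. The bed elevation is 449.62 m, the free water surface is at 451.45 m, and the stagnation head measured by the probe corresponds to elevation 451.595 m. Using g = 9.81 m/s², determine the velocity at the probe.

Near the bed, under hydrostatic conditions, the piezometric head (z + ψ) equals the free-surface elevation, 451.45 m.
Velocity head = total − piezometric = 451.595 − 451.45 = 0.145 m.
v = √(2g·h_v) = √(2 × 9.81 × 0.145) = 1.69 m/s.

v ≈ 1.69 m/s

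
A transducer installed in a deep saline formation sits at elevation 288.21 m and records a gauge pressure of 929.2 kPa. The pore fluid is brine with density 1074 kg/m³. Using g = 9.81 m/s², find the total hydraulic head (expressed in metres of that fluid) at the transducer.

ψ = P/(ρg) = 929.2×1000 / (1074 × 9.81) = 88.19 m.
h = z + ψ = 288.21 + 88.19 = 376.40 m.

h ≈ 376.40 m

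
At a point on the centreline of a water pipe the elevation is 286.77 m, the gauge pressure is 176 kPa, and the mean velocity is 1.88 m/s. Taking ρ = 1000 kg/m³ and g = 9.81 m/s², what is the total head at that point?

h ≈ 304.89 m

Pressure head ψ = P/(ρg) = 176×1000 / (1000 × 9.81) = 17.94 m.
Velocity head = v²/(2g) = 1.88² / (2 × 9.81) = 0.180 m.
h = z + ψ + v²/(2g) = 286.77 + 17.94 + 0.180 = 304.89 m.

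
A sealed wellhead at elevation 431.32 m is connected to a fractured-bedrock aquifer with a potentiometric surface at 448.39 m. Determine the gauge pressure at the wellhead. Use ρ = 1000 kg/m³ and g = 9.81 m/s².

Head above the cap: Δh = 448.39 − 431.32 = 17.07 m.
P = ρgΔh = 1000 × 9.81 × 17.07 = 167457 Pa ≈ 167 kPa.

P ≈ 167 kPa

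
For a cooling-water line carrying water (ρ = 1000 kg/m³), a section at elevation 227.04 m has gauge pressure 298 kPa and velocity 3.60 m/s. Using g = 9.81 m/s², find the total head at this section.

Pressure head ψ = P/(ρg) = 298×1000 / (1000 × 9.81) = 30.38 m.
Velocity head = v²/(2g) = 3.60² / (2 × 9.81) = 0.661 m.
h = z + ψ + v²/(2g) = 227.04 + 30.38 + 0.661 = 258.08 m.

h ≈ 258.08 m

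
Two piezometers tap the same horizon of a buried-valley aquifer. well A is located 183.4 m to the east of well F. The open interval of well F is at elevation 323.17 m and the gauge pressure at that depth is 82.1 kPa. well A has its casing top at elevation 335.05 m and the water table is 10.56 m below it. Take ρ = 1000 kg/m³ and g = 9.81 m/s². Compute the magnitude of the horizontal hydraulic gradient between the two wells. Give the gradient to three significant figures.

i ≈ 0.0384

Pressure head at well F: ψ = P/(ρg) = 82.1×1000 / (1000 × 9.81) = 8.37 m.
Total head at well F: h = z + ψ = 323.17 + 8.37 = 331.54 m.
Total head at well A: h = 335.05 − 10.56 = 324.49 m.
Head difference: h(well F) − h(well A) = 331.54 − 324.49 = 7.05 m.
Hydraulic gradient: i = |Δh| / L = 7.05 / 183.4 = 0.0384.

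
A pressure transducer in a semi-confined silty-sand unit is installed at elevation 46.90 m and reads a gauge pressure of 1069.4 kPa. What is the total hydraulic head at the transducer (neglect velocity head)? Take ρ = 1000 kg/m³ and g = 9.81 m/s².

ψ = P/(ρg) = 1069.4×1000 / (1000 × 9.81) = 109.01 m.
h = z + ψ = 46.90 + 109.01 = 155.91 m.

h ≈ 155.91 m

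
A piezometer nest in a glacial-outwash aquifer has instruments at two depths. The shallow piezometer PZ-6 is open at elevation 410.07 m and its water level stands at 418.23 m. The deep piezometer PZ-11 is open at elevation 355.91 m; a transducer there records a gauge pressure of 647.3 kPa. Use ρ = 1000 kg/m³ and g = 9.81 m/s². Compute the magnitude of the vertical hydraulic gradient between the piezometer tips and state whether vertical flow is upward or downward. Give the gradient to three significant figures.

|i_v| ≈ 0.0676; vertical flow is upward

Total head at PZ-6: h = 418.23 m (water level in the standpipe).
Pressure head at PZ-11: ψ = P/(ρg) = 647.3×1000 / (1000 × 9.81) = 65.98 m.
Total head at PZ-11: h = z + ψ = 355.91 + 65.98 = 421.89 m.
Δh = h(PZ-6) − h(PZ-11) = 418.23 − 421.89 = -3.66 m.
Vertical separation Δz = 410.07 − 355.91 = 54.16 m.
|i_v| = |Δh| / Δz = 3.66 / 54.16 = 0.0676.
Head is higher in the deep piezometer, so vertical flow is upward (discharge condition).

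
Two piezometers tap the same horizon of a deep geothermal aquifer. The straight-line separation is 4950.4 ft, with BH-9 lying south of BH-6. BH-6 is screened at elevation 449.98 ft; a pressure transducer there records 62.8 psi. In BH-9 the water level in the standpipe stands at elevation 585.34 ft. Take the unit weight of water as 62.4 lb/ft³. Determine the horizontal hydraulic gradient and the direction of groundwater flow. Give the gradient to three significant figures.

i ≈ 0.00193; groundwater flows toward the south

Pressure head at BH-6: ψ = 144·P/γ = 144 × 62.8 / 62.4 = 144.92 ft.
Total head at BH-6: h = z + ψ = 449.98 + 144.92 = 594.90 ft.
Total head at BH-9: h = 585.34 ft (water level in the piezometer is the total head).
Head difference: h(BH-6) − h(BH-9) = 594.90 − 585.34 = 9.56 ft.
Hydraulic gradient: i = |Δh| / L = 9.56 / 4950.4 = 0.00193.
Flow is from higher to lower head: from BH-6 toward BH-9, i.e. toward the south.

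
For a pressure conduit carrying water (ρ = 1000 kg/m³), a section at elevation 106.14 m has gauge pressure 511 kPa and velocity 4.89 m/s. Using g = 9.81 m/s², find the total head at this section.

Pressure head ψ = P/(ρg) = 511×1000 / (1000 × 9.81) = 52.09 m.
Velocity head = v²/(2g) = 4.89² / (2 × 9.81) = 1.219 m.
h = z + ψ + v²/(2g) = 106.14 + 52.09 + 1.219 = 159.45 m.

h ≈ 159.45 m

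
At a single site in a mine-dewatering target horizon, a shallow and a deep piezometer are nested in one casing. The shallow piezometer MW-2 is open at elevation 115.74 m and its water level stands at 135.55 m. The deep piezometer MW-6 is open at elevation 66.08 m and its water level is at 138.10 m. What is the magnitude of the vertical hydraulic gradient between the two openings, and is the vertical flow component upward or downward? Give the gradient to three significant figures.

|i_v| ≈ 0.0513; vertical flow is upward

Total head at MW-2: h = 135.55 m (water level in the standpipe).
Total head at MW-6: h = 138.10 m.
Δh = h(MW-2) − h(MW-6) = 135.55 − 138.10 = -2.55 m.
Vertical separation Δz = 115.74 − 66.08 = 49.66 m.
|i_v| = |Δh| / Δz = 2.55 / 49.66 = 0.0513.
Head is higher in the deep piezometer, so vertical flow is upward (discharge condition).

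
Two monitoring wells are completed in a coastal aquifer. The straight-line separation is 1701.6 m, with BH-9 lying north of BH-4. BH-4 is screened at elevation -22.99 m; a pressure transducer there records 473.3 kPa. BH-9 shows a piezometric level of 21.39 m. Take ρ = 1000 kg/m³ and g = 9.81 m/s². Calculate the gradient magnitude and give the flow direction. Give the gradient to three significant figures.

i ≈ 0.00227; groundwater flows toward the north

Pressure head at BH-4: ψ = P/(ρg) = 473.3×1000 / (1000 × 9.81) = 48.25 m.
Total head at BH-4: h = z + ψ = -22.99 + 48.25 = 25.26 m.
Total head at BH-9: h = 21.39 m (water level in the piezometer is the total head).
Head difference: h(BH-4) − h(BH-9) = 25.26 − 21.39 = 3.87 m.
Hydraulic gradient: i = |Δh| / L = 3.87 / 1701.6 = 0.00227.
Flow is from higher to lower head: from BH-4 toward BH-9, i.e. toward the north.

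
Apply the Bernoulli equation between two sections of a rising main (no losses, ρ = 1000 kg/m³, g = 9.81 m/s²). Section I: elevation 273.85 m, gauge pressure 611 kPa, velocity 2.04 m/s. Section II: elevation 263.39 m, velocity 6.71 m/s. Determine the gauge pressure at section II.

P₂ ≈ 693 kPa

Pressure head at I: ψ₁ = P₁/(ρg) = 611×1000 / (1000 × 9.81) = 62.28 m.
Velocity heads: v₁²/2g = 2.04²/19.62 = 0.212 m; v₂²/2g = 6.71²/19.62 = 2.295 m.
Total head H = z₁ + ψ₁ + v₁²/2g = 273.85 + 62.28 + 0.212 = 336.34 m.
ψ₂ = H − z₂ − v₂²/2g = 336.34 − 263.39 − 2.295 = 70.65 m.
P₂ = ρgψ₂ = 1000 × 9.81 × 70.65 ≈ 693 kPa.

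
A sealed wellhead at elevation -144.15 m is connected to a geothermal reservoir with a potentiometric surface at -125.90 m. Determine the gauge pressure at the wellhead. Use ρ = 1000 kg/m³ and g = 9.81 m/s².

P ≈ 179 kPa

Head above the cap: Δh = -125.90 − (-144.15) = 18.25 m.
P = ρgΔh = 1000 × 9.81 × 18.25 = 179032 Pa ≈ 179 kPa.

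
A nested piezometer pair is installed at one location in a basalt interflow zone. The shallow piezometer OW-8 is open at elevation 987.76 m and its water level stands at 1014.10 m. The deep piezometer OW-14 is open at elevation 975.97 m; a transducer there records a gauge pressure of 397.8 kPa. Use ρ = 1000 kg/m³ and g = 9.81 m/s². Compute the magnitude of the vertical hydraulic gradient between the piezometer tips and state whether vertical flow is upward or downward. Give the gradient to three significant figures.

Total head at OW-8: h = 1014.10 m (water level in the standpipe).
Pressure head at OW-14: ψ = P/(ρg) = 397.8×1000 / (1000 × 9.81) = 40.55 m.
Total head at OW-14: h = z + ψ = 975.97 + 40.55 = 1016.52 m.
Δh = h(OW-8) − h(OW-14) = 1014.10 − 1016.52 = -2.42 m.
Vertical separation Δz = 987.76 − 975.97 = 11.79 m.
|i_v| = |Δh| / Δz = 2.42 / 11.79 = 0.205.
Head is higher in the deep piezometer, so vertical flow is upward (discharge condition).

|i_v| ≈ 0.205; vertical flow is upward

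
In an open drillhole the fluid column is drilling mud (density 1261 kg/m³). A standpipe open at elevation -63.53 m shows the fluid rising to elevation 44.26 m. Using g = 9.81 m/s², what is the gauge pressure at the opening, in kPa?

P ≈ 1330 kPa

Pressure head ψ = h − z = 44.26 − (-63.53) = 107.79 m.
P = ρgψ = 1261 × 9.81 × 107.79 = 1333406 Pa ≈ 1330 kPa.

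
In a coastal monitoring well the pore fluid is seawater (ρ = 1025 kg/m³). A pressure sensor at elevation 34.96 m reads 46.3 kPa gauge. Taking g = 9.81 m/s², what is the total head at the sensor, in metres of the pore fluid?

h ≈ 39.56 m

ψ = P/(ρg) = 46.3×1000 / (1025 × 9.81) = 4.60 m.
h = z + ψ = 34.96 + 4.60 = 39.56 m.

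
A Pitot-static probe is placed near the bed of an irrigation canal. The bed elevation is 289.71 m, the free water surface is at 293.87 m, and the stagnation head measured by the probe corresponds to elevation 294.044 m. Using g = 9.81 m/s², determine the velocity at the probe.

v ≈ 1.85 m/s

Near the bed, under hydrostatic conditions, the piezometric head (z + ψ) equals the free-surface elevation, 293.87 m.
Velocity head = total − piezometric = 294.044 − 293.87 = 0.174 m.
v = √(2g·h_v) = √(2 × 9.81 × 0.174) = 1.85 m/s.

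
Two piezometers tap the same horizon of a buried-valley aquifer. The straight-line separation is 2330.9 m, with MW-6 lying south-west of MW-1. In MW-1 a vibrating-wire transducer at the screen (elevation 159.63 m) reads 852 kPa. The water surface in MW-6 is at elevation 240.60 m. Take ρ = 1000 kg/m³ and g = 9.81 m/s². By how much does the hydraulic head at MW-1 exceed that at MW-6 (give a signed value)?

Δh ≈ 5.88 m

Pressure head at MW-1: ψ = P/(ρg) = 852×1000 / (1000 × 9.81) = 86.85 m.
Total head at MW-1: h = z + ψ = 159.63 + 86.85 = 246.48 m.
Total head at MW-6: h = 240.60 m (water level in the piezometer is the total head).
Head difference: h(MW-1) − h(MW-6) = 246.48 − 240.60 = 5.88 m.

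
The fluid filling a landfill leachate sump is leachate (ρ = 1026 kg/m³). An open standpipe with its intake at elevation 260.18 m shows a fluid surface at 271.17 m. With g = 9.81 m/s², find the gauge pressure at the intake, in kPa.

Pressure head ψ = h − z = 271.17 − 260.18 = 10.99 m.
P = ρgψ = 1026 × 9.81 × 10.99 = 110615 Pa ≈ 111 kPa.

P ≈ 111 kPa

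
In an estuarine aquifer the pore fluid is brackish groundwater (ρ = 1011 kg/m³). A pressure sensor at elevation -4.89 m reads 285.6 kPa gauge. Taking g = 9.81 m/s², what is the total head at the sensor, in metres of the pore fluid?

h ≈ 23.91 m

ψ = P/(ρg) = 285.6×1000 / (1011 × 9.81) = 28.80 m.
h = z + ψ = -4.89 + 28.80 = 23.91 m.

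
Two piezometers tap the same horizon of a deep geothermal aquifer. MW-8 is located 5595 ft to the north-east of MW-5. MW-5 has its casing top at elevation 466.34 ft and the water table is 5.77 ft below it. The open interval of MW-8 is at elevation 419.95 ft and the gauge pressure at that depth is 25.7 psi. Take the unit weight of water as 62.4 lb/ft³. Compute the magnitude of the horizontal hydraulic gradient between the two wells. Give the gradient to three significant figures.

Total head at MW-5: h = 466.34 − 5.77 = 460.57 ft.
Pressure head at MW-8: ψ = 144·P/γ = 144 × 25.7 / 62.4 = 59.31 ft.
Total head at MW-8: h = z + ψ = 419.95 + 59.31 = 479.26 ft.
Head difference: h(MW-5) − h(MW-8) = 460.57 − 479.26 = -18.69 ft.
Hydraulic gradient: i = |Δh| / L = 18.69 / 5595 = 0.00334.

i ≈ 0.00334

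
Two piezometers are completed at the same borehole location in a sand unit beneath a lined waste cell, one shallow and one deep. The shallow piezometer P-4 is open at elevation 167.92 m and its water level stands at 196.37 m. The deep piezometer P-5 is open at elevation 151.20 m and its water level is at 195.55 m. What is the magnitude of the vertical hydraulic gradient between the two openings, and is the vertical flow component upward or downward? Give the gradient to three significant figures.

Total head at P-4: h = 196.37 m (water level in the standpipe).
Total head at P-5: h = 195.55 m.
Δh = h(P-4) − h(P-5) = 196.37 − 195.55 = 0.82 m.
Vertical separation Δz = 167.92 − 151.20 = 16.72 m.
|i_v| = |Δh| / Δz = 0.82 / 16.72 = 0.0490.
Head is higher in the shallow piezometer, so vertical flow is downward (recharge condition).

|i_v| ≈ 0.0490; vertical flow is downward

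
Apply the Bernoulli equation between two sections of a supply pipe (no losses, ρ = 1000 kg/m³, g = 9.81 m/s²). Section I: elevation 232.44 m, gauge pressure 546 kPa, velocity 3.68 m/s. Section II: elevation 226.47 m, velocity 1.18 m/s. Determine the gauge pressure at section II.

P₂ ≈ 611 kPa

Pressure head at I: ψ₁ = P₁/(ρg) = 546×1000 / (1000 × 9.81) = 55.66 m.
Velocity heads: v₁²/2g = 3.68²/19.62 = 0.690 m; v₂²/2g = 1.18²/19.62 = 0.071 m.
Total head H = z₁ + ψ₁ + v₁²/2g = 232.44 + 55.66 + 0.690 = 288.79 m.
ψ₂ = H − z₂ − v₂²/2g = 288.79 − 226.47 − 0.071 = 62.25 m.
P₂ = ρgψ₂ = 1000 × 9.81 × 62.25 ≈ 611 kPa.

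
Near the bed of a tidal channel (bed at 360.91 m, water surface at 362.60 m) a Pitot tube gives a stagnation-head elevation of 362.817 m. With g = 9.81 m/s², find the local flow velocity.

Near the bed, under hydrostatic conditions, the piezometric head (z + ψ) equals the free-surface elevation, 362.60 m.
Velocity head = total − piezometric = 362.817 − 362.60 = 0.217 m.
v = √(2g·h_v) = √(2 × 9.81 × 0.217) = 2.06 m/s.

v ≈ 2.06 m/s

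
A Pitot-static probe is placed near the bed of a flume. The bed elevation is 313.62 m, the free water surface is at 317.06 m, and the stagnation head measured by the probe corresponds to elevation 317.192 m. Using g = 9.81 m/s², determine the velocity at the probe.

Near the bed, under hydrostatic conditions, the piezometric head (z + ψ) equals the free-surface elevation, 317.06 m.
Velocity head = total − piezometric = 317.192 − 317.06 = 0.132 m.
v = √(2g·h_v) = √(2 × 9.81 × 0.132) = 1.61 m/s.

v ≈ 1.61 m/s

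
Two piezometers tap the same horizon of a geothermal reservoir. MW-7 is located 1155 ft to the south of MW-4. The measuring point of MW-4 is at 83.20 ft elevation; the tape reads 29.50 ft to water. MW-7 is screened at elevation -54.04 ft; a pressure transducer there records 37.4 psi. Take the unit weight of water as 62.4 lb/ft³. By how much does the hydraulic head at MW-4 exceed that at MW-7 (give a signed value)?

Δh ≈ 21.43 ft

Total head at MW-4: h = 83.20 − 29.50 = 53.70 ft.
Pressure head at MW-7: ψ = 144·P/γ = 144 × 37.4 / 62.4 = 86.31 ft.
Total head at MW-7: h = z + ψ = -54.04 + 86.31 = 32.27 ft.
Head difference: h(MW-4) − h(MW-7) = 53.70 − 32.27 = 21.43 ft.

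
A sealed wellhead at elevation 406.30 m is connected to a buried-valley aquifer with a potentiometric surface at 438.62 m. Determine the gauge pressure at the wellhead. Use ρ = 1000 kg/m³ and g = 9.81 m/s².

P ≈ 317 kPa

Head above the cap: Δh = 438.62 − 406.30 = 32.32 m.
P = ρgΔh = 1000 × 9.81 × 32.32 = 317059 Pa ≈ 317 kPa.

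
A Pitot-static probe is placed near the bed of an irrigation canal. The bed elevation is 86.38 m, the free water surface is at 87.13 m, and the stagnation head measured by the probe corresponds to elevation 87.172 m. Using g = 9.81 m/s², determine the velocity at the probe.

v ≈ 0.908 m/s

Near the bed, under hydrostatic conditions, the piezometric head (z + ψ) equals the free-surface elevation, 87.13 m.
Velocity head = total − piezometric = 87.172 − 87.13 = 0.042 m.
v = √(2g·h_v) = √(2 × 9.81 × 0.042) = 0.908 m/s.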